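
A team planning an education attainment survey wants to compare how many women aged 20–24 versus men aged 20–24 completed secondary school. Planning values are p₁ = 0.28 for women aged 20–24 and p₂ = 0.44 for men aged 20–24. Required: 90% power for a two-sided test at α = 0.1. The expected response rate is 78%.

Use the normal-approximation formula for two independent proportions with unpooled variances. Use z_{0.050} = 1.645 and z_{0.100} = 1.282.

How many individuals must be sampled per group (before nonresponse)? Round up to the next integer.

n = 193 per group

n = (z_{α/2} + z_β)² · [p₁(1−p₁) + p₂(1−p₂)] / (p₁ − p₂)²
  = (1.645 + 1.282)² · (0.28·0.72 + 0.44·0.56) / (-0.16)²
  = (2.927)² · (0.2016 + 0.2464) / 0.0256
  = 8.5673 · 0.4480 / 0.0256
  = 149.93
Adjust for 78% response: 149.93 / 0.78 = 192.22.
Round up → n = 193 per group.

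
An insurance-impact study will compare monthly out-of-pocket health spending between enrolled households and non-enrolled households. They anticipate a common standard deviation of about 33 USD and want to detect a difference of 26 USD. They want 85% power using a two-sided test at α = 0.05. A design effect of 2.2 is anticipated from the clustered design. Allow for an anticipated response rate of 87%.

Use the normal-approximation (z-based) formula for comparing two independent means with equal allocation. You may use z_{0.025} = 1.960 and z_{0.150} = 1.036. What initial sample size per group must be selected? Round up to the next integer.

n = (z_{α/2} + z_β)² · (σ₁² + σ₂²) / δ²
  = (1.960 + 1.036)² · (2·33² = 2178) / 26²
  = 8.9760 · 2178 / 676
  = 28.92
Design effect: 2.2 × 28.92 = 63.62.
Adjust for 87% response: 63.62 / 0.87 = 73.13.
Round up → n = 74 per group.

n = 74 per group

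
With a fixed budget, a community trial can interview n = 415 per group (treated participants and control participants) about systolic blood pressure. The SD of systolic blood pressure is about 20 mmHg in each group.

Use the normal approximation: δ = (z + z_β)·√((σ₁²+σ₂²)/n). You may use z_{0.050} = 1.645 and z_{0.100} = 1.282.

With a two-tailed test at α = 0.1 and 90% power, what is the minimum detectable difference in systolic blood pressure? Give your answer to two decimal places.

Minimum detectable difference ≈ 4.06 mmHg

δ = (z_{α/2} + z_β) · √((σ₁²+σ₂²)/n)
  = (1.645 + 1.282) · √(800/415)
  = 2.927 · √1.9277
  = 2.927 · 1.3884
  = 4.0639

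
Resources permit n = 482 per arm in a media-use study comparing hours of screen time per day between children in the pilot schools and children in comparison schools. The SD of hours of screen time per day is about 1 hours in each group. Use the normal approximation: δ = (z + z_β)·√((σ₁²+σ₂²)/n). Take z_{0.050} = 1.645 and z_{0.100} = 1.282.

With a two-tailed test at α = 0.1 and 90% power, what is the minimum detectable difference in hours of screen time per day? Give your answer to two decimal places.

Minimum detectable difference ≈ 0.19 hours

δ = (z_{α/2} + z_β) · √((σ₁²+σ₂²)/n)
  = (1.645 + 1.282) · √(2/482)
  = 2.927 · √0.00415
  = 2.927 · 0.0644
  = 0.1885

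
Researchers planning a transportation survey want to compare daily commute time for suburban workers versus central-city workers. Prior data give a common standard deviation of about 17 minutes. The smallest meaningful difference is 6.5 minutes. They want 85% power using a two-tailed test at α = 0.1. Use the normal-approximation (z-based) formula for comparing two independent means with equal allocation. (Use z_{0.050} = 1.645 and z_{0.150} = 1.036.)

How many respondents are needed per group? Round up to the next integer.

n = 99 per group

n = (z_{α/2} + z_β)² · (σ₁² + σ₂²) / δ²
  = (1.645 + 1.036)² · (2·17² = 578) / 6.5²
  = 7.1878 · 578 / 42.25
  = 98.33
Round up → n = 99 per group.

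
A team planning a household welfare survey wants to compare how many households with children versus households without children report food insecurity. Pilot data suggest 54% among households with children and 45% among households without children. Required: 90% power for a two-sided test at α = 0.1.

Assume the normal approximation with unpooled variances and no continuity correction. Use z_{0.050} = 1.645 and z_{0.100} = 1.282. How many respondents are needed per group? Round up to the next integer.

n = 525 per group

n = (z_{α/2} + z_β)² · [p₁(1−p₁) + p₂(1−p₂)] / (p₁ − p₂)²
  = (1.645 + 1.282)² · (0.54·0.46 + 0.45·0.55) / (0.09)²
  = (2.927)² · (0.2484 + 0.2475) / 0.0081
  = 8.5673 · 0.4959 / 0.0081
  = 524.51
Round up → n = 525 per group.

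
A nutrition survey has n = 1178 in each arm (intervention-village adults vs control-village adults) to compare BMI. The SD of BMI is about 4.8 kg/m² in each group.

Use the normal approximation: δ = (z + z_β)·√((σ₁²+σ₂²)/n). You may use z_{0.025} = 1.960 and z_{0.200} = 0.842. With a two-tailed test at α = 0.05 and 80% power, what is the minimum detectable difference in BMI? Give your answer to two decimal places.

δ = (z_{α/2} + z_β) · √((σ₁²+σ₂²)/n)
  = (1.960 + 0.842) · √(46.08/1178)
  = 2.802 · √0.03912
  = 2.802 · 0.1978
  = 0.5542

Minimum detectable difference ≈ 0.55 kg/m²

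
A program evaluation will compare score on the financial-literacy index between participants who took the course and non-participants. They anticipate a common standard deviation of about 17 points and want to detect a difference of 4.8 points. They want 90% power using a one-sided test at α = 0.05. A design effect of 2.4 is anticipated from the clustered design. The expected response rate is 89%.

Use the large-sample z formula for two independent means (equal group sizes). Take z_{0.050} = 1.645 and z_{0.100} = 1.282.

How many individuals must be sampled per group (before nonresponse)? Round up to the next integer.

n = 580 per group

n = (z_α + z_β)² · (σ₁² + σ₂²) / δ²
  = (1.645 + 1.282)² · (2·17² = 578) / 4.8²
  = 8.5673 · 578 / 23.04
  = 214.93
Design effect: 2.4 × 214.93 = 515.82.
Adjust for 89% response: 515.82 / 0.89 = 579.58.
Round up → n = 580 per group.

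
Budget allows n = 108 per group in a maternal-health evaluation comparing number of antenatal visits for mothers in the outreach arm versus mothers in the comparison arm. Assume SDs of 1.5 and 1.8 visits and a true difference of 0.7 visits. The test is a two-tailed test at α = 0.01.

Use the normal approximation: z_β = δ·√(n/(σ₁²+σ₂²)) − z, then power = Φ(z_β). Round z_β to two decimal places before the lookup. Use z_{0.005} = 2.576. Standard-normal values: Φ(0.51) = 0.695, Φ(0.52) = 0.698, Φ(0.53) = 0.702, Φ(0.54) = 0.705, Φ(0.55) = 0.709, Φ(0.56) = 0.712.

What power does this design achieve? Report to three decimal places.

Power ≈ 0.702

z_β = δ·√(n/(σ₁²+σ₂²)) − z_{α/2}
    = 0.7 · √(108/5.49) − 2.576
    = 0.7 · 4.43533 − 2.576
    = 3.1047 − 2.576 = 0.5287 → 0.53
Power = Φ(0.53) = 0.702.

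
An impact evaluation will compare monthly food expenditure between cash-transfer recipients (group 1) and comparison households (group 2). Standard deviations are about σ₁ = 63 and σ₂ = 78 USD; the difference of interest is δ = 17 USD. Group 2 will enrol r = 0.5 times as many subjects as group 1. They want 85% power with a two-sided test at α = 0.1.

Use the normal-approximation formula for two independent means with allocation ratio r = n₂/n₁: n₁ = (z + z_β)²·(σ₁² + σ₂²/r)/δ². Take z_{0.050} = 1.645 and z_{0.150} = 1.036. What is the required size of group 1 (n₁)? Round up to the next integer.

n₁ = (z_{α/2} + z_β)² · (σ₁² + σ₂²/r) / δ²
   = (1.645 + 1.036)² · (63² + 78²/0.5) / 17²
   = 7.1878 · (3969 + 12168) / 289
   = 7.1878 · 16137 / 289
   = 401.35
Round up → n₁ = 402; n₂ = r·n₁ = 0.5 × 402 = 201.

n₁ = 402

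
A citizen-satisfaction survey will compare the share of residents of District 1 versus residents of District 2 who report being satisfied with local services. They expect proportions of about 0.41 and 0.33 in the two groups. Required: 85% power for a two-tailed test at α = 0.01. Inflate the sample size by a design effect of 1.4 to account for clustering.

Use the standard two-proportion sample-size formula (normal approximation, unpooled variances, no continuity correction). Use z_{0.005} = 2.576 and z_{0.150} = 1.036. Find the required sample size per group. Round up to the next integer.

n = 1322 per group

n = (z_{α/2} + z_β)² · [p₁(1−p₁) + p₂(1−p₂)] / (p₁ − p₂)²
  = (2.576 + 1.036)² · (0.41·0.59 + 0.33·0.67) / (0.08)²
  = (3.612)² · (0.2419 + 0.2211) / 0.0064
  = 13.0465 · 0.4630 / 0.0064
  = 943.84
Design effect: 1.4 × 943.84 = 1321.37.
Round up → n = 1322 per group.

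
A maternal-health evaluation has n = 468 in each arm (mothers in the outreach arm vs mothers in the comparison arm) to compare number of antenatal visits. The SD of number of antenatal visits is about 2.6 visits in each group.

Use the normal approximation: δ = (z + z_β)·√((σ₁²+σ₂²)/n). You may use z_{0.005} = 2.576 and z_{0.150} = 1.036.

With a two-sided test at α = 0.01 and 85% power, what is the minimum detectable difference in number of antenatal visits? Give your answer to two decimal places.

Minimum detectable difference ≈ 0.61 visits

δ = (z_{α/2} + z_β) · √((σ₁²+σ₂²)/n)
  = (2.576 + 1.036) · √(13.52/468)
  = 3.612 · √0.02889
  = 3.612 · 0.1700
  = 0.6139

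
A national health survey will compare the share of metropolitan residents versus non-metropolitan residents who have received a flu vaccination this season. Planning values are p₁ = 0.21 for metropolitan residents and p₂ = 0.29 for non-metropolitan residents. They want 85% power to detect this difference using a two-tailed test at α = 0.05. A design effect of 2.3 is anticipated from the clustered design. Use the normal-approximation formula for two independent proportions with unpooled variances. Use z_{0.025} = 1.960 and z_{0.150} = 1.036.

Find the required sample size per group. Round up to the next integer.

n = 1200 per group

n = (z_{α/2} + z_β)² · [p₁(1−p₁) + p₂(1−p₂)] / (p₁ − p₂)²
  = (1.960 + 1.036)² · (0.21·0.79 + 0.29·0.71) / (-0.08)²
  = (2.996)² · (0.1659 + 0.2059) / 0.0064
  = 8.9760 · 0.3718 / 0.0064
  = 521.45
Design effect: 2.3 × 521.45 = 1199.34.
Round up → n = 1200 per group.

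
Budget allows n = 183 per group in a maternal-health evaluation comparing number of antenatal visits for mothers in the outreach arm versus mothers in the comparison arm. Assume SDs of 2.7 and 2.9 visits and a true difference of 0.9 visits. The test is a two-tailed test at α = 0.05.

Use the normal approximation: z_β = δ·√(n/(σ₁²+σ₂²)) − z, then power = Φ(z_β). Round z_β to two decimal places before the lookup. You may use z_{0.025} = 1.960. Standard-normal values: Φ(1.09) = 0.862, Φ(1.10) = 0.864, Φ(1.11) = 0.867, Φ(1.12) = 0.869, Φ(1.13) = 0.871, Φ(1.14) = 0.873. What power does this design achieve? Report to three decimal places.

z_β = δ·√(n/(σ₁²+σ₂²)) − z_{α/2}
    = 0.9 · √(183/15.7) − 1.960
    = 0.9 · 3.41410 − 1.960
    = 3.0727 − 1.960 = 1.1127 → 1.11
Power = Φ(1.11) = 0.867.

Power ≈ 0.867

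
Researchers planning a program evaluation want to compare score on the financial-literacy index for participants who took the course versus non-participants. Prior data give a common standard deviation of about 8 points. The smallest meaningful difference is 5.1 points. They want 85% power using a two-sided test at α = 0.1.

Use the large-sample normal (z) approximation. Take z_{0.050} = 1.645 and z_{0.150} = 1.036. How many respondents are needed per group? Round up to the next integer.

n = 36 per group

n = (z_{α/2} + z_β)² · (σ₁² + σ₂²) / δ²
  = (1.645 + 1.036)² · (2·8² = 128) / 5.1²
  = 7.1878 · 128 / 26.01
  = 35.37
Round up → n = 36 per group.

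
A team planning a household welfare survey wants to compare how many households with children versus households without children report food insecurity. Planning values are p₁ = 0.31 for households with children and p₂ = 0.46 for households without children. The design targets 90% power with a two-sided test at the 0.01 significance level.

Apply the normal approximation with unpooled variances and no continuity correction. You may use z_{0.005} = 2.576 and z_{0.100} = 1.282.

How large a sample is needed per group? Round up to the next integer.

n = 306 per group

n = (z_{α/2} + z_β)² · [p₁(1−p₁) + p₂(1−p₂)] / (p₁ − p₂)²
  = (2.576 + 1.282)² · (0.31·0.69 + 0.46·0.54) / (-0.15)²
  = (3.858)² · (0.2139 + 0.2484) / 0.0225
  = 14.8842 · 0.4623 / 0.0225
  = 305.82
Round up → n = 306 per group.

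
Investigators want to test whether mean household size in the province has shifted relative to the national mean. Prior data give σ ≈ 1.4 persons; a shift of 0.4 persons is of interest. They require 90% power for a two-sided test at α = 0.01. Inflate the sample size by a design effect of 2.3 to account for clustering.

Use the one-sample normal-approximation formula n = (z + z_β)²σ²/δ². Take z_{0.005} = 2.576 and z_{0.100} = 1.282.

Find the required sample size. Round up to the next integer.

n = 420

n = (z_{α/2} + z_β)² · σ² / δ²
  = (2.576 + 1.282)² · 1.4² / 0.4²
  = 14.8842 · 1.96 / 0.16
  = 182.33
Design effect: 2.3 × 182.33 = 419.36.
Round up → n = 420.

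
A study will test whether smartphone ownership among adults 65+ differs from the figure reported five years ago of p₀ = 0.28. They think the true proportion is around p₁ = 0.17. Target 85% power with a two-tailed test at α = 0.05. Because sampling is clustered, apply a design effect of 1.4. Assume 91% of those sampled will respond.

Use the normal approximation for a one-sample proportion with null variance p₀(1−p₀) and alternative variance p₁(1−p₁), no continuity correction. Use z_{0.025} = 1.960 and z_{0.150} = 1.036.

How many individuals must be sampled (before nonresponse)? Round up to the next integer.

n = 205

n = [z_{α/2}·√(p₀q₀) + z_β·√(p₁q₁)]² / (p₁ − p₀)²
  = [1.960·√(0.28·0.72) + 1.036·√(0.17·0.83)]² / (-0.11)²
  = [1.960·0.4490 + 1.036·0.3756]² / 0.0121
  = [1.2692]² / 0.0121
  = 133.13
Design effect: 1.4 × 133.13 = 186.38.
Adjust for 91% response: 186.38 / 0.91 = 204.81.
Round up → n = 205.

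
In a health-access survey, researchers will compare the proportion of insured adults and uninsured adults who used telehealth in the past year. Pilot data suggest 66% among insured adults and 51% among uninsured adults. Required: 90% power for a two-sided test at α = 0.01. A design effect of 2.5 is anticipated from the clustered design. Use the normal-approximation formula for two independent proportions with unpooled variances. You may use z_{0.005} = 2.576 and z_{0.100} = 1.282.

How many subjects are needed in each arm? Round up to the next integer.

n = (z_{α/2} + z_β)² · [p₁(1−p₁) + p₂(1−p₂)] / (p₁ − p₂)²
  = (2.576 + 1.282)² · (0.66·0.34 + 0.51·0.49) / (0.15)²
  = (3.858)² · (0.2244 + 0.2499) / 0.0225
  = 14.8842 · 0.4743 / 0.0225
  = 313.76
Design effect: 2.5 × 313.76 = 784.40.
Round up → n = 785 per group.

n = 785 per group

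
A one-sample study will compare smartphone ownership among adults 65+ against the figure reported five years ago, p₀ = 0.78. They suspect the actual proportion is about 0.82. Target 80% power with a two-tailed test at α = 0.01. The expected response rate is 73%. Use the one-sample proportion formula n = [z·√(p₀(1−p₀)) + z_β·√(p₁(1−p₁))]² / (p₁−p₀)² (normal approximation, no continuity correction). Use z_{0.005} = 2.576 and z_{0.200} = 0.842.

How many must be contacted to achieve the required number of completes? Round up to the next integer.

n = [z_{α/2}·√(p₀q₀) + z_β·√(p₁q₁)]² / (p₁ − p₀)²
  = [2.576·√(0.78·0.22) + 0.842·√(0.82·0.18)]² / (0.04)²
  = [2.576·0.4142 + 0.842·0.3842]² / 0.0016
  = [1.3906]² / 0.0016
  = 1208.58
Adjust for 73% response: 1208.58 / 0.73 = 1655.59.
Round up → n = 1656.

n = 1656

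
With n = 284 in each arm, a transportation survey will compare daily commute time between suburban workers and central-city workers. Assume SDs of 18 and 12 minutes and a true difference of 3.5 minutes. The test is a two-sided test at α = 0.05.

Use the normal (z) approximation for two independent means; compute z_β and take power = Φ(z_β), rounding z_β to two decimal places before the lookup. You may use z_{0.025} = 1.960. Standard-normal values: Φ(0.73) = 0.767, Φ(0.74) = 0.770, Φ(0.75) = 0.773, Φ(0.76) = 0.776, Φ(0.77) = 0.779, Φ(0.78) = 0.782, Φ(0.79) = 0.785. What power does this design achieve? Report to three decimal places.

z_β = δ·√(n/(σ₁²+σ₂²)) − z_{α/2}
    = 3.5 · √(284/468) − 1.960
    = 3.5 · 0.77900 − 1.960
    = 2.7265 − 1.960 = 0.7665 → 0.77
Power = Φ(0.77) = 0.779.

Power ≈ 0.779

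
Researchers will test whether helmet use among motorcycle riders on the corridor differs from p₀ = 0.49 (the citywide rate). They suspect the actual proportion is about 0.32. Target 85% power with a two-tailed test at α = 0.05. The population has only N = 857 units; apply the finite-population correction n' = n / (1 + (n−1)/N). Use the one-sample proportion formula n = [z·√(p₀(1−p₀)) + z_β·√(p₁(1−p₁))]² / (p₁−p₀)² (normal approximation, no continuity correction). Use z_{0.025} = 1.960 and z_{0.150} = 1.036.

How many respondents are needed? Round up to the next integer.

n = [z_{α/2}·√(p₀q₀) + z_β·√(p₁q₁)]² / (p₁ − p₀)²
  = [1.960·√(0.49·0.51) + 1.036·√(0.32·0.68)]² / (-0.17)²
  = [1.960·0.4999 + 1.036·0.4665]² / 0.0289
  = [1.4631]² / 0.0289
  = 74.07
Finite-population correction (N = 857): 74.07 / (1 + (74.07 − 1)/857) = 68.25.
Round up → n = 69.

n = 69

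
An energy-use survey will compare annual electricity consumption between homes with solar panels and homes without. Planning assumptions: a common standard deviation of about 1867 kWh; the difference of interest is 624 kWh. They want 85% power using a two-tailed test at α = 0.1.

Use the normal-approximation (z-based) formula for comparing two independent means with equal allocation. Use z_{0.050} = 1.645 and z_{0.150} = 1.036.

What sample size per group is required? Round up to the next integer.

n = (z_{α/2} + z_β)² · (σ₁² + σ₂²) / δ²
  = (1.645 + 1.036)² · (2·1867² = 6971378) / 624²
  = 7.1878 · 6971378 / 389376
  = 128.69
Round up → n = 129 per group.

n = 129 per group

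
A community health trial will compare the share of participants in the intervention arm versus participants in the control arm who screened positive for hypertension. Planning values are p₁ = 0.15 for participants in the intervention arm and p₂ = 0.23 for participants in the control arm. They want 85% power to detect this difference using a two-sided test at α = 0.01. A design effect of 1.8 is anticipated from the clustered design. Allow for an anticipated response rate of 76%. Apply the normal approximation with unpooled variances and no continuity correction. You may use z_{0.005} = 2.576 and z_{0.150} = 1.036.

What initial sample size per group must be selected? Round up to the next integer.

n = 1471 per group

n = (z_{α/2} + z_β)² · [p₁(1−p₁) + p₂(1−p₂)] / (p₁ − p₂)²
  = (2.576 + 1.036)² · (0.15·0.85 + 0.23·0.77) / (-0.08)²
  = (3.612)² · (0.1275 + 0.1771) / 0.0064
  = 13.0465 · 0.3046 / 0.0064
  = 620.93
Design effect: 1.8 × 620.93 = 1117.68.
Adjust for 76% response: 1117.68 / 0.76 = 1470.63.
Round up → n = 1471 per group.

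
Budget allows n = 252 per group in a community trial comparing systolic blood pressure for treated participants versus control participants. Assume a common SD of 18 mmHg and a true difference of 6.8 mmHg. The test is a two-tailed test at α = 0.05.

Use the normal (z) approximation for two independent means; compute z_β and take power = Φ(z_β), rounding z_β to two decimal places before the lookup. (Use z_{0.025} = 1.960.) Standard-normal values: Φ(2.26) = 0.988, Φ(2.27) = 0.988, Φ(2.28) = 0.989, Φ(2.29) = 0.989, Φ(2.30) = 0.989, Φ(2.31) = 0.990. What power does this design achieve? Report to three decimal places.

Power ≈ 0.989

z_β = δ·√(n/(σ₁²+σ₂²)) − z_{α/2}
    = 6.8 · √(252/648) − 1.960
    = 6.8 · 0.62361 − 1.960
    = 4.2405 − 1.960 = 2.2805 → 2.28
Power = Φ(2.28) = 0.989.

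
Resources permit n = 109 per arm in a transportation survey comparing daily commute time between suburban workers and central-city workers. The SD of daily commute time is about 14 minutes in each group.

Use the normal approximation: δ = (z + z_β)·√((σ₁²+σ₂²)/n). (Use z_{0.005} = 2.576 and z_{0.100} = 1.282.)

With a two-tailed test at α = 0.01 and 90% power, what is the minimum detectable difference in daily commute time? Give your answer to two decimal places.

δ = (z_{α/2} + z_β) · √((σ₁²+σ₂²)/n)
  = (2.576 + 1.282) · √(392/109)
  = 3.858 · √3.5963
  = 3.858 · 1.8964
  = 7.3163

Minimum detectable difference ≈ 7.32 minutes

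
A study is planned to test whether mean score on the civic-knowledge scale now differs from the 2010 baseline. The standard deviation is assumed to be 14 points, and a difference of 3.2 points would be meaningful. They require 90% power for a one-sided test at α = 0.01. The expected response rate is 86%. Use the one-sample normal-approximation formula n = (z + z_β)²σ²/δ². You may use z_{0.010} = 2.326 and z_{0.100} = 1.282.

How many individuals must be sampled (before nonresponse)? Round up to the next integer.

n = (z_α + z_β)² · σ² / δ²
  = (2.326 + 1.282)² · 14² / 3.2²
  = 13.0177 · 196 / 10.24
  = 249.17
Adjust for 86% response: 249.17 / 0.86 = 289.73.
Round up → n = 290.

n = 290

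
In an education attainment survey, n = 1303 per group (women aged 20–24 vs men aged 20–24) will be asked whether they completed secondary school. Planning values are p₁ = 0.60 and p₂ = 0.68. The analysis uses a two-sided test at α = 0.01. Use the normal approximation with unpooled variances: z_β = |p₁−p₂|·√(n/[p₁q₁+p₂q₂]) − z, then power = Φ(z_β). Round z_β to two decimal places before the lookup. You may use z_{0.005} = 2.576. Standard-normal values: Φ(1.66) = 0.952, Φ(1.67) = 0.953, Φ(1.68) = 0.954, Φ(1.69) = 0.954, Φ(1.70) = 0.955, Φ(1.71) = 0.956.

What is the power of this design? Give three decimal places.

z_β = |p₁−p₂|·√(n/[p₁q₁+p₂q₂]) − z_{α/2}
    = 0.08 · √(1303/0.4576) − 2.576
    = 0.08 · 53.3616 − 2.576
    = 4.2689 − 2.576 = 1.6929 → 1.69
Power = Φ(1.69) = 0.954.

Power ≈ 0.954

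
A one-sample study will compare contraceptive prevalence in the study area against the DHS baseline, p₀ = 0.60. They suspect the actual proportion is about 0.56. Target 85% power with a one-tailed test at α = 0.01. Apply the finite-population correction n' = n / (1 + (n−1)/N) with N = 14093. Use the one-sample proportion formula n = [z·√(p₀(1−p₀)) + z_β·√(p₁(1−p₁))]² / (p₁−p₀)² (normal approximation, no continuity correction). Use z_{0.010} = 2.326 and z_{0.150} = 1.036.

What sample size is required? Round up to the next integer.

n = 1525

n = [z_α·√(p₀q₀) + z_β·√(p₁q₁)]² / (p₁ − p₀)²
  = [2.326·√(0.60·0.40) + 1.036·√(0.56·0.44)]² / (-0.04)²
  = [2.326·0.4899 + 1.036·0.4964]² / 0.0016
  = [1.6538]² / 0.0016
  = 1709.33
Finite-population correction (N = 14093): 1709.33 / (1 + (1709.33 − 1)/14093) = 1524.53.
Round up → n = 1525.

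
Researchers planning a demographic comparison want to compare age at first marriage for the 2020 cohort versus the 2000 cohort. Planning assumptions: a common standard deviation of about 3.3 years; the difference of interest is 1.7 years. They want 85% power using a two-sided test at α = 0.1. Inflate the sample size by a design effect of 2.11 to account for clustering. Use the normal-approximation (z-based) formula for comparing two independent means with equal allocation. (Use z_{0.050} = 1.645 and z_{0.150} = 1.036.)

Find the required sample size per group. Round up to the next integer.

n = (z_{α/2} + z_β)² · (σ₁² + σ₂²) / δ²
  = (1.645 + 1.036)² · (2·3.3² = 21.78) / 1.7²
  = 7.1878 · 21.78 / 2.89
  = 54.17
Design effect: 2.11 × 54.17 = 114.30.
Round up → n = 115 per group.

n = 115 per group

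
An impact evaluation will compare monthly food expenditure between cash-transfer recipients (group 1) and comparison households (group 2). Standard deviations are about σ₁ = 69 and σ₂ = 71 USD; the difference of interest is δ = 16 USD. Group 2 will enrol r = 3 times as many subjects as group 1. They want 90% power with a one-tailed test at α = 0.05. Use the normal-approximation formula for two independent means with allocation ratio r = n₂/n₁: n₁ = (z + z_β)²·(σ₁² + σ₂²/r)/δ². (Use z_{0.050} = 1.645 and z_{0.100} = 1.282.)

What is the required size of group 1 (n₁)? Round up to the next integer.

n₁ = (z_α + z_β)² · (σ₁² + σ₂²/r) / δ²
   = (1.645 + 1.282)² · (69² + 71²/3) / 16²
   = 8.5673 · (4761 + 1680.3) / 256
   = 8.5673 · 6441.3 / 256
   = 215.57
Round up → n₁ = 216; n₂ = r·n₁ = 3 × 216 = 648.

n₁ = 216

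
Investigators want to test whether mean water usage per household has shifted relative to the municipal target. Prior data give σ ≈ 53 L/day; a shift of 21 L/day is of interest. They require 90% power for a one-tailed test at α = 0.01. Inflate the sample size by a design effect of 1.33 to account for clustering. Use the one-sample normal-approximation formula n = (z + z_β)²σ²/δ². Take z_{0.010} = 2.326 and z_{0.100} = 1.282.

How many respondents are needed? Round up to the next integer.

n = 111

n = (z_α + z_β)² · σ² / δ²
  = (2.326 + 1.282)² · 53² / 21²
  = 13.0177 · 2809 / 441
  = 82.92
Design effect: 1.33 × 82.92 = 110.28.
Round up → n = 111.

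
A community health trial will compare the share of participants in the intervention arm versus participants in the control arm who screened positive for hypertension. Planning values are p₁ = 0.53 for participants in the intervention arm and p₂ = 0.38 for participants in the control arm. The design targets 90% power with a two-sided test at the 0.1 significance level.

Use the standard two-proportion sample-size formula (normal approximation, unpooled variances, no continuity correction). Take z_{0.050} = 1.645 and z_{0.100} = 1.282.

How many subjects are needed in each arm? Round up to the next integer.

n = (z_{α/2} + z_β)² · [p₁(1−p₁) + p₂(1−p₂)] / (p₁ − p₂)²
  = (1.645 + 1.282)² · (0.53·0.47 + 0.38·0.62) / (0.15)²
  = (2.927)² · (0.2491 + 0.2356) / 0.0225
  = 8.5673 · 0.4847 / 0.0225
  = 184.56
Round up → n = 185 per group.

n = 185 per group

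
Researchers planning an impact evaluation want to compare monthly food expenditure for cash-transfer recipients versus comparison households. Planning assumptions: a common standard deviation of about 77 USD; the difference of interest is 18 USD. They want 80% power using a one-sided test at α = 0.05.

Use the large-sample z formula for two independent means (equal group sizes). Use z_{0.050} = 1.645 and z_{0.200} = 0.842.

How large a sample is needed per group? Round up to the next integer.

n = 227 per group

n = (z_α + z_β)² · (σ₁² + σ₂²) / δ²
  = (1.645 + 0.842)² · (2·77² = 11858) / 18²
  = 6.1852 · 11858 / 324
  = 226.37
Round up → n = 227 per group.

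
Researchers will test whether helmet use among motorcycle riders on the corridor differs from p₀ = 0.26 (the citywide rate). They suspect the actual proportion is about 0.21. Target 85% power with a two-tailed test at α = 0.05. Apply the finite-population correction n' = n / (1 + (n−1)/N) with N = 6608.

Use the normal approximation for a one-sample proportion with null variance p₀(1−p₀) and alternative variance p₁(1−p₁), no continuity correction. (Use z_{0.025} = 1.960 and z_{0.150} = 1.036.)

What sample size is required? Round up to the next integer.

n = 598

n = [z_{α/2}·√(p₀q₀) + z_β·√(p₁q₁)]² / (p₁ − p₀)²
  = [1.960·√(0.26·0.74) + 1.036·√(0.21·0.79)]² / (-0.05)²
  = [1.960·0.4386 + 1.036·0.4073]² / 0.0025
  = [1.2817]² / 0.0025
  = 657.10
Finite-population correction (N = 6608): 657.10 / (1 + (657.10 − 1)/6608) = 597.75.
Round up → n = 598.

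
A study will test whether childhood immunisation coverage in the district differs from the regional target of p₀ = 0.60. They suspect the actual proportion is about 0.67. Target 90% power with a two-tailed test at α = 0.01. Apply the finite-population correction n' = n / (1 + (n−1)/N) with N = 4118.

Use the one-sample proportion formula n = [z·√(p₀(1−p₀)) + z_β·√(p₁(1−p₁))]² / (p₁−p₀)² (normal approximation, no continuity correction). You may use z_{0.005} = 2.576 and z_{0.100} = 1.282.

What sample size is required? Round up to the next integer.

n = [z_{α/2}·√(p₀q₀) + z_β·√(p₁q₁)]² / (p₁ − p₀)²
  = [2.576·√(0.60·0.40) + 1.282·√(0.67·0.33)]² / (0.07)²
  = [2.576·0.4899 + 1.282·0.4702]² / 0.0049
  = [1.8648]² / 0.0049
  = 709.68
Finite-population correction (N = 4118): 709.68 / (1 + (709.68 − 1)/4118) = 605.48.
Round up → n = 606.

n = 606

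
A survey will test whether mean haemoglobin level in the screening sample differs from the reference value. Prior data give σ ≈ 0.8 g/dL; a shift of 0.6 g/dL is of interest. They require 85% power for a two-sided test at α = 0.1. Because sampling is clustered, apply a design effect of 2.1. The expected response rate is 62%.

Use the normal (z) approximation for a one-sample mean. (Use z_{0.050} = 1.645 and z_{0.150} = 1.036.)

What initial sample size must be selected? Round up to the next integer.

n = 44

n = (z_{α/2} + z_β)² · σ² / δ²
  = (1.645 + 1.036)² · 0.8² / 0.6²
  = 7.1878 · 0.64 / 0.36
  = 12.78
Design effect: 2.1 × 12.78 = 26.83.
Adjust for 62% response: 26.83 / 0.62 = 43.28.
Round up → n = 44.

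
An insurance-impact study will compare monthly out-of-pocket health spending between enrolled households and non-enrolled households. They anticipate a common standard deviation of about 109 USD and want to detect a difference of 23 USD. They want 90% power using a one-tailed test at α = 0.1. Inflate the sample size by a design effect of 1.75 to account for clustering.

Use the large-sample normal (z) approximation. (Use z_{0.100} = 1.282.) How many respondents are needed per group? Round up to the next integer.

n = (z_α + z_β)² · (σ₁² + σ₂²) / δ²
  = (1.282 + 1.282)² · (2·109² = 23762) / 23²
  = 6.5741 · 23762 / 529
  = 295.30
Design effect: 1.75 × 295.30 = 516.77.
Round up → n = 517 per group.

n = 517 per group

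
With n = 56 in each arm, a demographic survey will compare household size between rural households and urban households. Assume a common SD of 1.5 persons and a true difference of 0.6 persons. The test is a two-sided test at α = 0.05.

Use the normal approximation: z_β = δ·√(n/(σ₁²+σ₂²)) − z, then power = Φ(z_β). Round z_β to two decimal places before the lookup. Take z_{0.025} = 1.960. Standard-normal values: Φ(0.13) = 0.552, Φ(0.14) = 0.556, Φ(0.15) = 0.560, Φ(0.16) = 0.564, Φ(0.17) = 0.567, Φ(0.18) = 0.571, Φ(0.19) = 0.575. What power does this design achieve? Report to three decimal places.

Power ≈ 0.564

z_β = δ·√(n/(σ₁²+σ₂²)) − z_{α/2}
    = 0.6 · √(56/4.5) − 1.960
    = 0.6 · 3.52767 − 1.960
    = 2.1166 − 1.960 = 0.1566 → 0.16
Power = Φ(0.16) = 0.564.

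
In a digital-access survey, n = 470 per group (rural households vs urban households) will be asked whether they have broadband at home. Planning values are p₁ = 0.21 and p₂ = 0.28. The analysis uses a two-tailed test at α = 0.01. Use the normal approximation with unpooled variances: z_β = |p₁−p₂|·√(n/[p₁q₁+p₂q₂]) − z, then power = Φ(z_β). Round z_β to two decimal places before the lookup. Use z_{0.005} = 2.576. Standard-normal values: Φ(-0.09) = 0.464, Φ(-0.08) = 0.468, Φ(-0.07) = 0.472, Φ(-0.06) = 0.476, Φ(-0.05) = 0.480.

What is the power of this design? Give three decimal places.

z_β = |p₁−p₂|·√(n/[p₁q₁+p₂q₂]) − z_{α/2}
    = 0.07 · √(470/0.3675) − 2.576
    = 0.07 · 35.7619 − 2.576
    = 2.5033 − 2.576 = -0.0727 → -0.07
Power = Φ(-0.07) = 0.472.

Power ≈ 0.472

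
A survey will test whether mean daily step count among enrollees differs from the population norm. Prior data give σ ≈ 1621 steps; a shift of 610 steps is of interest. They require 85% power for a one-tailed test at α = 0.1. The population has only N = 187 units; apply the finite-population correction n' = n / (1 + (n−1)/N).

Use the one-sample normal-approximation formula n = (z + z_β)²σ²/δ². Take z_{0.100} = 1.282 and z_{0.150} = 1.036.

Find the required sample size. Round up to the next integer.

n = 32

n = (z_α + z_β)² · σ² / δ²
  = (1.282 + 1.036)² · 1621² / 610²
  = 5.3731 · 2627641 / 372100
  = 37.94
Finite-population correction (N = 187): 37.94 / (1 + (37.94 − 1)/187) = 31.68.
Round up → n = 32.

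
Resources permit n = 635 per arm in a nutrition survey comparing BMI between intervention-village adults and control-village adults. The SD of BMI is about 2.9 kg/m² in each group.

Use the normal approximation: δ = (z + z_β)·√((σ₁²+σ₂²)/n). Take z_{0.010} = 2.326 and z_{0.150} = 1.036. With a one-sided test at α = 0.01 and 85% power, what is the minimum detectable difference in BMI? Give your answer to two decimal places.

Minimum detectable difference ≈ 0.55 kg/m²

δ = (z_α + z_β) · √((σ₁²+σ₂²)/n)
  = (2.326 + 1.036) · √(16.82/635)
  = 3.362 · √0.02649
  = 3.362 · 0.1628
  = 0.5472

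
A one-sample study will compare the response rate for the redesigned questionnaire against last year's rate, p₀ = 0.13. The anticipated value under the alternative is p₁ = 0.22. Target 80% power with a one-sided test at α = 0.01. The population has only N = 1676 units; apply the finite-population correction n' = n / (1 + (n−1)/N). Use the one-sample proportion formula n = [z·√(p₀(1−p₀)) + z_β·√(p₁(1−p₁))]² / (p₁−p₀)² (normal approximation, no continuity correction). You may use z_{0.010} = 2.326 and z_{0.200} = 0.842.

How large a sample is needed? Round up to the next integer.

n = [z_α·√(p₀q₀) + z_β·√(p₁q₁)]² / (p₁ − p₀)²
  = [2.326·√(0.13·0.87) + 0.842·√(0.22·0.78)]² / (0.09)²
  = [2.326·0.3363 + 0.842·0.4142]² / 0.0081
  = [1.1310]² / 0.0081
  = 157.93
Finite-population correction (N = 1676): 157.93 / (1 + (157.93 − 1)/1676) = 144.41.
Round up → n = 145.

n = 145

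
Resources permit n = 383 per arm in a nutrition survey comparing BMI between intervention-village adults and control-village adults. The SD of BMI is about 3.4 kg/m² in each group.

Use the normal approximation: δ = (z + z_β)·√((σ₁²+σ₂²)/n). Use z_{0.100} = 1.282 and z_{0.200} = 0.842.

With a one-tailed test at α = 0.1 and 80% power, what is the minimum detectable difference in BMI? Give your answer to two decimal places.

Minimum detectable difference ≈ 0.52 kg/m²

δ = (z_α + z_β) · √((σ₁²+σ₂²)/n)
  = (1.282 + 0.842) · √(23.12/383)
  = 2.124 · √0.06037
  = 2.124 · 0.2457
  = 0.5219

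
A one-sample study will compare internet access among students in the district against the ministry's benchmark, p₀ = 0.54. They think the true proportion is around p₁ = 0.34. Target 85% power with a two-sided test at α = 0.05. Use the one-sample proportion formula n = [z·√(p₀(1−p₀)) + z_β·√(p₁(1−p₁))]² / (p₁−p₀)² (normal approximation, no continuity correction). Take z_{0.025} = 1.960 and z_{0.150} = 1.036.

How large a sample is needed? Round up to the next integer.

n = [z_{α/2}·√(p₀q₀) + z_β·√(p₁q₁)]² / (p₁ − p₀)²
  = [1.960·√(0.54·0.46) + 1.036·√(0.34·0.66)]² / (-0.20)²
  = [1.960·0.4984 + 1.036·0.4737]² / 0.0400
  = [1.4676]² / 0.0400
  = 53.85
Round up → n = 54.

n = 54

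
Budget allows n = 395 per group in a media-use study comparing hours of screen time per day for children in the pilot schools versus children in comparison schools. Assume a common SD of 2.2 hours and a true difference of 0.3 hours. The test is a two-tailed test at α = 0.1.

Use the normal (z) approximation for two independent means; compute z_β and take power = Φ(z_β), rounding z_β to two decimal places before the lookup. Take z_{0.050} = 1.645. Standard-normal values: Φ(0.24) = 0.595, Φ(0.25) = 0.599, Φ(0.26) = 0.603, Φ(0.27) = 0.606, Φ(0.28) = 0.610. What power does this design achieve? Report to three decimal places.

z_β = δ·√(n/(σ₁²+σ₂²)) − z_{α/2}
    = 0.3 · √(395/9.68) − 1.645
    = 0.3 · 6.38794 − 1.645
    = 1.9164 − 1.645 = 0.2714 → 0.27
Power = Φ(0.27) = 0.606.

Power ≈ 0.606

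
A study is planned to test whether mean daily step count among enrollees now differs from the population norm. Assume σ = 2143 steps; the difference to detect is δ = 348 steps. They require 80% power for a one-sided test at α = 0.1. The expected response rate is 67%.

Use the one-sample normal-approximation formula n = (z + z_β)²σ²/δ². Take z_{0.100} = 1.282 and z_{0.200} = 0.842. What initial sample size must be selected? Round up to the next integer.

n = (z_α + z_β)² · σ² / δ²
  = (1.282 + 0.842)² · 2143² / 348²
  = 4.5114 · 4592449 / 121104
  = 171.08
Adjust for 67% response: 171.08 / 0.67 = 255.34.
Round up → n = 256.

n = 256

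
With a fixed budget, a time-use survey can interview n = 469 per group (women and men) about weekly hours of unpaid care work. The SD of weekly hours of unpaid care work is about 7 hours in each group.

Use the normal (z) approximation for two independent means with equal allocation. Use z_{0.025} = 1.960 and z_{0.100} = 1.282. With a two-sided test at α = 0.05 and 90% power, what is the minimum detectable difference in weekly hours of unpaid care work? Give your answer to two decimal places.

Minimum detectable difference ≈ 1.48 hours

δ = (z_{α/2} + z_β) · √((σ₁²+σ₂²)/n)
  = (1.960 + 1.282) · √(98/469)
  = 3.242 · √0.20896
  = 3.242 · 0.4571
  = 1.4820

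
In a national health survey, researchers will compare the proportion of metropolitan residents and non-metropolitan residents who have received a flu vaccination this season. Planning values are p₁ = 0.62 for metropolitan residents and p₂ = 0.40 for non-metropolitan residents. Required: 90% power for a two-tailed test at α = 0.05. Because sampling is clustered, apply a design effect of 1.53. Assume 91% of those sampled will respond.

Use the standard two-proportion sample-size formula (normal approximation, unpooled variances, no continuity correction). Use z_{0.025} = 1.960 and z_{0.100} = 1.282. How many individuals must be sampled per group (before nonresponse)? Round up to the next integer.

n = 174 per group

n = (z_{α/2} + z_β)² · [p₁(1−p₁) + p₂(1−p₂)] / (p₁ − p₂)²
  = (1.960 + 1.282)² · (0.62·0.38 + 0.40·0.60) / (0.22)²
  = (3.242)² · (0.2356 + 0.2400) / 0.0484
  = 10.5106 · 0.4756 / 0.0484
  = 103.28
Design effect: 1.53 × 103.28 = 158.02.
Adjust for 91% response: 158.02 / 0.91 = 173.65.
Round up → n = 174 per group.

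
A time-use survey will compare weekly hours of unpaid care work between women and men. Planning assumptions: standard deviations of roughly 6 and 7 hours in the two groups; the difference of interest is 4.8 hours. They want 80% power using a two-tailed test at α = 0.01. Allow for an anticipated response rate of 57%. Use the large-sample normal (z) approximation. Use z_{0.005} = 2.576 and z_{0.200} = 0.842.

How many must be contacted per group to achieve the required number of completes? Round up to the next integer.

n = (z_{α/2} + z_β)² · (σ₁² + σ₂²) / δ²
  = (2.576 + 0.842)² · (6² + 7² = 85) / 4.8²
  = 11.6827 · 85 / 23.04
  = 43.10
Adjust for 57% response: 43.10 / 0.57 = 75.61.
Round up → n = 76 per group.

n = 76 per group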